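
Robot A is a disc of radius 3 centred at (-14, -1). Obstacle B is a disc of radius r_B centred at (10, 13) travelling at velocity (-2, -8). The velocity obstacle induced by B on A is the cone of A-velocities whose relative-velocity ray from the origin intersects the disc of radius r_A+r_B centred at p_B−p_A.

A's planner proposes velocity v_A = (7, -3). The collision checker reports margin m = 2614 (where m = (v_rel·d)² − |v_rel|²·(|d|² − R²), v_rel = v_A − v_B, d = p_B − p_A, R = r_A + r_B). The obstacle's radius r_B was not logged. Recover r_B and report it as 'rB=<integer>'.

m = 2614
d = (24, 14);  v_rel = (9, 5),  |v_rel|² = 106
v_rel×d = (9)·(14) − (5)·(24) = 6
since m = R²·106 − 6²:  R² = (36 + 2614) / 106 = 25
R = √25 = 5  ⇒  r_B = 5 − 3 = 2

rB=2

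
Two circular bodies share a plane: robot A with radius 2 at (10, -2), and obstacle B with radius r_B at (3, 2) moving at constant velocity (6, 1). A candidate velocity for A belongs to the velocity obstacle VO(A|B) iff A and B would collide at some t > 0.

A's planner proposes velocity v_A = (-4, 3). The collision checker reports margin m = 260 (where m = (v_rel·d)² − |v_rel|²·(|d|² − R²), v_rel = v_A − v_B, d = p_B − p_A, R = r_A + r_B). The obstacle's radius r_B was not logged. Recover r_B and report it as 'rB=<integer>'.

m = 260
d = (-7, 4);  v_rel = (-10, 2),  |v_rel|² = 104
v_rel×d = (-10)·(4) − (2)·(-7) = -26
since m = R²·104 − (-26)²:  R² = (676 + 260) / 104 = 9
R = √9 = 3  ⇒  r_B = 3 − 2 = 1

rB=1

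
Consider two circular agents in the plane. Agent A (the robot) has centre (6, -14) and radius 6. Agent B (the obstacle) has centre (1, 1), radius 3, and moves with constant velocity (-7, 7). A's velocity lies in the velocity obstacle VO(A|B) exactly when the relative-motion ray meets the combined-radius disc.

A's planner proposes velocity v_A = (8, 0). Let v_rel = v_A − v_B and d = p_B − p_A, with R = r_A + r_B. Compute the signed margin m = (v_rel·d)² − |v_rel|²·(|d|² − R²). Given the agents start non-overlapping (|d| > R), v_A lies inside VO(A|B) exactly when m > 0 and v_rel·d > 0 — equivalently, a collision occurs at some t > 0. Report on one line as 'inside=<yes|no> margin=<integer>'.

d = (-5, 15),  |d|² = 250;  R = 6+3 = 9,  c = 250−9² = 169
v_rel = (15, -7),  |v_rel|² = 274;  v_rel·d = (15)·(-5) + (-7)·(15) = -180
274·t² + 360·t + 169 = 0  ⇒  m = (-180)² − 274·169 = -13906
m = -13906 < 0,  v_rel·d = -180 < 0  ⇒  outside

inside=no margin=-13906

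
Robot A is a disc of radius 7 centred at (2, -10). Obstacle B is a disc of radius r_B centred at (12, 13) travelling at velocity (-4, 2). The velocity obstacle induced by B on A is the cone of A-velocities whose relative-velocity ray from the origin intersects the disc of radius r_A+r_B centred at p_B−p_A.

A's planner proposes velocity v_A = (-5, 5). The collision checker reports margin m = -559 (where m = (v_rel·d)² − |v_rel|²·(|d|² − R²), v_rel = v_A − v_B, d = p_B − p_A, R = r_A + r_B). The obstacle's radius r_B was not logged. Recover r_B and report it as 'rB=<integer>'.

m = -559
d = (10, 23);  v_rel = (-1, 3),  |v_rel|² = 10
v_rel×d = (-1)·(23) − (3)·(10) = -53
since m = R²·10 − (-53)²:  R² = (2809 + -559) / 10 = 225
R = √225 = 15  ⇒  r_B = 15 − 7 = 8

rB=8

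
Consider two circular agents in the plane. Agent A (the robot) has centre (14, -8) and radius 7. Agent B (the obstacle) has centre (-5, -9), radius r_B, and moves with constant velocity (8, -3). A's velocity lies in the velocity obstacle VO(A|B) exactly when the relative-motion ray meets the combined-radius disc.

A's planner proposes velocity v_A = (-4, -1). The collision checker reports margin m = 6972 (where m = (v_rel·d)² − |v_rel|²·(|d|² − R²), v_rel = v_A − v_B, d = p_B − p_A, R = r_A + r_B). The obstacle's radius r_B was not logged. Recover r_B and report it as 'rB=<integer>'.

m = 6972
d = (-19, -1);  v_rel = (-12, 2),  |v_rel|² = 148
v_rel×d = (-12)·(-1) − (2)·(-19) = 50
since m = R²·148 − 50²:  R² = (2500 + 6972) / 148 = 64
R = √64 = 8  ⇒  r_B = 8 − 7 = 1

rB=1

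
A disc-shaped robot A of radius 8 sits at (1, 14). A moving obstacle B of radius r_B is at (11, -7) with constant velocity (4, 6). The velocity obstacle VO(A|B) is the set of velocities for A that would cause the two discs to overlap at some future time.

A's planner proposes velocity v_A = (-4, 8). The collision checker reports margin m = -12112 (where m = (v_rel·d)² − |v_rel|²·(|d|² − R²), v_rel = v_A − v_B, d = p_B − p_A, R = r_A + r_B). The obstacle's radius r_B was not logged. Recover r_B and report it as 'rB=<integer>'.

m = -12112
d = (10, -21);  v_rel = (-8, 2),  |v_rel|² = 68
v_rel×d = (-8)·(-21) − (2)·(10) = 148
since m = R²·68 − 148²:  R² = (21904 + -12112) / 68 = 144
R = √144 = 12  ⇒  r_B = 12 − 8 = 4

rB=4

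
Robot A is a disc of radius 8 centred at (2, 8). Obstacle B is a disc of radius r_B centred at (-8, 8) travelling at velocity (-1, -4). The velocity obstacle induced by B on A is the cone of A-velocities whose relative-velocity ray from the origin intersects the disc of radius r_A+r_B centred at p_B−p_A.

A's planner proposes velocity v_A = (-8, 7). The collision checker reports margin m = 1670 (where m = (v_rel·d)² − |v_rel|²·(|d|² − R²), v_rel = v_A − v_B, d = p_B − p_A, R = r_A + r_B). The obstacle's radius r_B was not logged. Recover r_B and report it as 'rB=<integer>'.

m = 1670
d = (-10, 0);  v_rel = (-7, 11),  |v_rel|² = 170
v_rel×d = (-7)·(0) − (11)·(-10) = 110
since m = R²·170 − 110²:  R² = (12100 + 1670) / 170 = 81
R = √81 = 9  ⇒  r_B = 9 − 8 = 1

rB=1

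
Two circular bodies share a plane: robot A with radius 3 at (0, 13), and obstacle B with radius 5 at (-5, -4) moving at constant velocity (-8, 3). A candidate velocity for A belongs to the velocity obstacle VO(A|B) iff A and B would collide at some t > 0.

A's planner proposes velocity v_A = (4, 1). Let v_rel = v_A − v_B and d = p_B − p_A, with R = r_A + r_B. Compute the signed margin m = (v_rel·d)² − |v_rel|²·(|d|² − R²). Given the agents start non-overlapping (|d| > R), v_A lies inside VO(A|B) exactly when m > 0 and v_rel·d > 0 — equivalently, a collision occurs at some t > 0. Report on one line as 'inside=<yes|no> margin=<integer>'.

d = (-5, -17),  |d|² = 314;  R = 3+5 = 8,  c = 314−8² = 250
v_rel = (12, -2),  |v_rel|² = 148;  v_rel·d = (12)·(-5) + (-2)·(-17) = -26
148·t² + 52·t + 250 = 0  ⇒  m = (-26)² − 148·250 = -36324
m = -36324 < 0,  v_rel·d = -26 < 0  ⇒  outside

inside=no margin=-36324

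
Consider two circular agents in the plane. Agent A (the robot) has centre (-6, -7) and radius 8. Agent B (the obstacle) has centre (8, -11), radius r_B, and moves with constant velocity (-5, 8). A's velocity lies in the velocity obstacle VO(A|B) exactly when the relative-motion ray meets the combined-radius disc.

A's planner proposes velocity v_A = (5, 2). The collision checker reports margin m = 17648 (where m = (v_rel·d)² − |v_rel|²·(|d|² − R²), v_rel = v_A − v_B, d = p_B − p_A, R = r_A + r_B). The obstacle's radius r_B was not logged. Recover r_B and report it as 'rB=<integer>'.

m = 17648
d = (14, -4);  v_rel = (10, -6),  |v_rel|² = 136
v_rel×d = (10)·(-4) − (-6)·(14) = 44
since m = R²·136 − 44²:  R² = (1936 + 17648) / 136 = 144
R = √144 = 12  ⇒  r_B = 12 − 8 = 4

rB=4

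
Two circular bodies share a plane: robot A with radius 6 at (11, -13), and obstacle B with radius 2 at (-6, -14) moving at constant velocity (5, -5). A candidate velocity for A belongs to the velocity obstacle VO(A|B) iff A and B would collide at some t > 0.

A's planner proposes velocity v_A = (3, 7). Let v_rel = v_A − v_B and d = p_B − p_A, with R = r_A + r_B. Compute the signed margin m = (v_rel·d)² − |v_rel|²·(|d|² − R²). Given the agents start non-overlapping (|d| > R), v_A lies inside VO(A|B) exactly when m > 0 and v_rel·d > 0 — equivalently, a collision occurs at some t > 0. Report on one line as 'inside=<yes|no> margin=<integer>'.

d = (-17, -1),  |d|² = 290;  R = 6+2 = 8,  c = 290−8² = 226
v_rel = (-2, 12),  |v_rel|² = 148;  v_rel·d = (-2)·(-17) + (12)·(-1) = 22
148·t² − 44·t + 226 = 0  ⇒  m = 22² − 148·226 = -32964
m = -32964 < 0,  v_rel·d = 22 > 0  ⇒  outside

inside=no margin=-32964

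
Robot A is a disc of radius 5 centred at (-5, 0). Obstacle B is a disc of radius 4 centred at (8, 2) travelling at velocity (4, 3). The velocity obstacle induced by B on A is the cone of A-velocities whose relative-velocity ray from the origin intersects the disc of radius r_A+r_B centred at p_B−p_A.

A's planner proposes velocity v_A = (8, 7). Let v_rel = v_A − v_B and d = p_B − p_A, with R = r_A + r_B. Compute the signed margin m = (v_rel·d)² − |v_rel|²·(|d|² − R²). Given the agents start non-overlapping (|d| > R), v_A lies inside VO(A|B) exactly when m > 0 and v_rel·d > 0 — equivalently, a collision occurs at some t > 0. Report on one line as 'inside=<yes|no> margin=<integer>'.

d = (13, 2),  |d|² = 173;  R = 5+4 = 9,  c = 173−9² = 92
v_rel = (4, 4),  |v_rel|² = 32;  v_rel·d = (4)·(13) + (4)·(2) = 60
32·t² − 120·t + 92 = 0  ⇒  m = 60² − 32·92 = 656
m = 656 > 0,  v_rel·d = 60 > 0  ⇒  inside

inside=yes margin=656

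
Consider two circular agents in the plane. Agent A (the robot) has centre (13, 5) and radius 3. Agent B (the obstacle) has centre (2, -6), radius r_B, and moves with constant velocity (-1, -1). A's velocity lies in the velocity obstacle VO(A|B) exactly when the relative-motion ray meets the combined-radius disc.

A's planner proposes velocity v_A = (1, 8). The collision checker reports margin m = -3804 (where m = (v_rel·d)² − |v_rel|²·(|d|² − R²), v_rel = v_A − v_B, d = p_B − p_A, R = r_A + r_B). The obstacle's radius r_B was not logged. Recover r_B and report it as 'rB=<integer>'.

m = -3804
d = (-11, -11);  v_rel = (2, 9),  |v_rel|² = 85
v_rel×d = (2)·(-11) − (9)·(-11) = 77
since m = R²·85 − 77²:  R² = (5929 + -3804) / 85 = 25
R = √25 = 5  ⇒  r_B = 5 − 3 = 2

rB=2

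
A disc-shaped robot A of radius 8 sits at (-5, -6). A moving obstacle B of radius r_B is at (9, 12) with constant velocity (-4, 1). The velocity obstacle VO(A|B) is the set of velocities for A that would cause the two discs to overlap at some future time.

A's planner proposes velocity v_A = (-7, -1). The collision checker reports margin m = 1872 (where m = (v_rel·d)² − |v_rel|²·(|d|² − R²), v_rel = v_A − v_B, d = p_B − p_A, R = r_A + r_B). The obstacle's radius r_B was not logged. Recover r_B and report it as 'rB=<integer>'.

m = 1872
d = (14, 18);  v_rel = (-3, -2),  |v_rel|² = 13
v_rel×d = (-3)·(18) − (-2)·(14) = -26
since m = R²·13 − (-26)²:  R² = (676 + 1872) / 13 = 196
R = √196 = 14  ⇒  r_B = 14 − 8 = 6

rB=6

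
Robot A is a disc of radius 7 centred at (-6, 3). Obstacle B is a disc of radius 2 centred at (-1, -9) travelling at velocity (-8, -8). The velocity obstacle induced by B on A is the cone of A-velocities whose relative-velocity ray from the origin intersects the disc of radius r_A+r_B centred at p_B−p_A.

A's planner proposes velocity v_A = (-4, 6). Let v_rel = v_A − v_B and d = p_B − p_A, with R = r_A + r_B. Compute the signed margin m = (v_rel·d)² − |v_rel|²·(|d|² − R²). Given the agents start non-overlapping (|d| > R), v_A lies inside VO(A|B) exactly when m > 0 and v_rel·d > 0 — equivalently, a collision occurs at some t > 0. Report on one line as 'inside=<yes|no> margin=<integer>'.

d = (5, -12),  |d|² = 169;  R = 7+2 = 9,  c = 169−9² = 88
v_rel = (4, 14),  |v_rel|² = 212;  v_rel·d = (4)·(5) + (14)·(-12) = -148
212·t² + 296·t + 88 = 0  ⇒  m = (-148)² − 212·88 = 3248
m = 3248 > 0,  v_rel·d = -148 < 0  ⇒  outside

inside=no margin=3248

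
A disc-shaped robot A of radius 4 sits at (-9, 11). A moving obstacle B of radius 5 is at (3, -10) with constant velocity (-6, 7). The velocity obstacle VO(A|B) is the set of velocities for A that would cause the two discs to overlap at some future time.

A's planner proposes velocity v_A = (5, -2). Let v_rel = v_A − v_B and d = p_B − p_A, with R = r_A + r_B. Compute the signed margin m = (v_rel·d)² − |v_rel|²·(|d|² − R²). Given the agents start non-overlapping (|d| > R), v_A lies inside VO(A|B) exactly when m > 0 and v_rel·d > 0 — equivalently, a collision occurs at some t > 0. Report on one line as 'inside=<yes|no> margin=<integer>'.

d = (12, -21),  |d|² = 585;  R = 4+5 = 9,  c = 585−9² = 504
v_rel = (11, -9),  |v_rel|² = 202;  v_rel·d = (11)·(12) + (-9)·(-21) = 321
202·t² − 642·t + 504 = 0  ⇒  m = 321² − 202·504 = 1233
m = 1233 > 0,  v_rel·d = 321 > 0  ⇒  inside

inside=yes margin=1233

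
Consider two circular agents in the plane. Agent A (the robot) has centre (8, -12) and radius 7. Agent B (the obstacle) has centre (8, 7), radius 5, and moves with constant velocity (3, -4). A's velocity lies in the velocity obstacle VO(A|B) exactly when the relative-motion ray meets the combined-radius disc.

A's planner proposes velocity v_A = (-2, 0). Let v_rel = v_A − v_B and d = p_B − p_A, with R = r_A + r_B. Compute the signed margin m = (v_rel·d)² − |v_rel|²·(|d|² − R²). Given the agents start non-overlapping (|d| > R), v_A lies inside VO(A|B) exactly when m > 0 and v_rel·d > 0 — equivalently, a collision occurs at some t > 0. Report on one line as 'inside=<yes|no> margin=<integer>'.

d = (0, 19),  |d|² = 361;  R = 7+5 = 12,  c = 361−12² = 217
v_rel = (-5, 4),  |v_rel|² = 41;  v_rel·d = (-5)·(0) + (4)·(19) = 76
41·t² − 152·t + 217 = 0  ⇒  m = 76² − 41·217 = -3121
m = -3121 < 0,  v_rel·d = 76 > 0  ⇒  outside

inside=no margin=-3121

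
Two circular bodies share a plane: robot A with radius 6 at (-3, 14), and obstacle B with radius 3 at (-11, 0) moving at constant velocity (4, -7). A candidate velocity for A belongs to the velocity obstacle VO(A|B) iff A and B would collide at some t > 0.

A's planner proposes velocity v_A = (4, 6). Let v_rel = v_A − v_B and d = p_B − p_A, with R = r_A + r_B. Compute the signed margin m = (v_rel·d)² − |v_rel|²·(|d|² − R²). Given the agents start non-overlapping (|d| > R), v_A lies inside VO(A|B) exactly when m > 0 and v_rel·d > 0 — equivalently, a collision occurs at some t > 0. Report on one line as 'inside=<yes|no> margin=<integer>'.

d = (-8, -14),  |d|² = 260;  R = 6+3 = 9,  c = 260−9² = 179
v_rel = (0, 13),  |v_rel|² = 169;  v_rel·d = (0)·(-8) + (13)·(-14) = -182
169·t² + 364·t + 179 = 0  ⇒  m = (-182)² − 169·179 = 2873
m = 2873 > 0,  v_rel·d = -182 < 0  ⇒  outside

inside=no margin=2873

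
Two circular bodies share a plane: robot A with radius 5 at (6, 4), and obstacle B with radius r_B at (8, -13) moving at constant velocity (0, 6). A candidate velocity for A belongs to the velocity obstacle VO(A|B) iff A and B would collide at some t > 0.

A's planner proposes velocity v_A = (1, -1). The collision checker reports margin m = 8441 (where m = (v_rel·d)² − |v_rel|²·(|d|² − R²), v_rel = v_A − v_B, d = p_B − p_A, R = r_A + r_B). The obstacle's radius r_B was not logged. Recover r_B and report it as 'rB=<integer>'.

m = 8441
d = (2, -17);  v_rel = (1, -7),  |v_rel|² = 50
v_rel×d = (1)·(-17) − (-7)·(2) = -3
since m = R²·50 − (-3)²:  R² = (9 + 8441) / 50 = 169
R = √169 = 13  ⇒  r_B = 13 − 5 = 8

rB=8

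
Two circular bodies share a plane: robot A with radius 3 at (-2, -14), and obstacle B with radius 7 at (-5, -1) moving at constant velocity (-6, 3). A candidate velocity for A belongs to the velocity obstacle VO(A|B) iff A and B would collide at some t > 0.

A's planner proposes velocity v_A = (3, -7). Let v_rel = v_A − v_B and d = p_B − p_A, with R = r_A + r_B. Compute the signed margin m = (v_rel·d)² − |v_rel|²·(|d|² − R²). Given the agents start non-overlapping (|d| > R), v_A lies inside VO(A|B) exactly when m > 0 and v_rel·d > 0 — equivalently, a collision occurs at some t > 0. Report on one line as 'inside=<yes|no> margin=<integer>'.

d = (-3, 13),  |d|² = 178;  R = 3+7 = 10,  c = 178−10² = 78
v_rel = (9, -10),  |v_rel|² = 181;  v_rel·d = (9)·(-3) + (-10)·(13) = -157
181·t² + 314·t + 78 = 0  ⇒  m = (-157)² − 181·78 = 10531
m = 10531 > 0,  v_rel·d = -157 < 0  ⇒  outside

inside=no margin=10531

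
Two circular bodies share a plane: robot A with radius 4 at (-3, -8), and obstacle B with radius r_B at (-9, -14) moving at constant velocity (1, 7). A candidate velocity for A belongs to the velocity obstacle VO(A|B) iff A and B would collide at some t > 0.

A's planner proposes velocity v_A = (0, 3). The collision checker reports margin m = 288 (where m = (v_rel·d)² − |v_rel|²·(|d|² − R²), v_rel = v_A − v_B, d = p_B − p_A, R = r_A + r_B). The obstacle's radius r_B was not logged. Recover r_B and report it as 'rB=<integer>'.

m = 288
d = (-6, -6);  v_rel = (-1, -4),  |v_rel|² = 17
v_rel×d = (-1)·(-6) − (-4)·(-6) = -18
since m = R²·17 − (-18)²:  R² = (324 + 288) / 17 = 36
R = √36 = 6  ⇒  r_B = 6 − 4 = 2

rB=2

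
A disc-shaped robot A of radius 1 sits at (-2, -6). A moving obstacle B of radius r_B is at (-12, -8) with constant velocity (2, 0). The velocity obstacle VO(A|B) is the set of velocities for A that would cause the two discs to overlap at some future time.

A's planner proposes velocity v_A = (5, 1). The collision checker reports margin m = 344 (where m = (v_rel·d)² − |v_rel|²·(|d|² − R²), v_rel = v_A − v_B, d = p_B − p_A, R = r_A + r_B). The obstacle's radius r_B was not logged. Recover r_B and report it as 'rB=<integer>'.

m = 344
d = (-10, -2);  v_rel = (3, 1),  |v_rel|² = 10
v_rel×d = (3)·(-2) − (1)·(-10) = 4
since m = R²·10 − 4²:  R² = (16 + 344) / 10 = 36
R = √36 = 6  ⇒  r_B = 6 − 1 = 5

rB=5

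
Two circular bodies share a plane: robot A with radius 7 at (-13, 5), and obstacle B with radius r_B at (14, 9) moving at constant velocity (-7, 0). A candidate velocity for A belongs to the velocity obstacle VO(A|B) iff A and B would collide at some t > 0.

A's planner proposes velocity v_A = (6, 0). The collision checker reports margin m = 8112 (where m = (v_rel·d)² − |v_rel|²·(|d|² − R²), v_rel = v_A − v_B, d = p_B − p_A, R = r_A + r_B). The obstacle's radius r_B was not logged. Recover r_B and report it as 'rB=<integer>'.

m = 8112
d = (27, 4);  v_rel = (13, 0),  |v_rel|² = 169
v_rel×d = (13)·(4) − (0)·(27) = 52
since m = R²·169 − 52²:  R² = (2704 + 8112) / 169 = 64
R = √64 = 8  ⇒  r_B = 8 − 7 = 1

rB=1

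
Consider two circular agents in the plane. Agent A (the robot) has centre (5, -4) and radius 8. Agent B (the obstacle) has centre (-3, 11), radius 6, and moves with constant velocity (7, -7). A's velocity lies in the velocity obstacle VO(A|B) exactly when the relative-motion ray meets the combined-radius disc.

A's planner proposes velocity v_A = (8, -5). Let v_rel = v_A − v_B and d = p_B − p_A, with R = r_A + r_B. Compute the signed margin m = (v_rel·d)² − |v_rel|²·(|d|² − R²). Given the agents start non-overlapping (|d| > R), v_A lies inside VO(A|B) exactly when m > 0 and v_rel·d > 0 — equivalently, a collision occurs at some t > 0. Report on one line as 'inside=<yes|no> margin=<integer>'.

d = (-8, 15),  |d|² = 289;  R = 8+6 = 14,  c = 289−14² = 93
v_rel = (1, 2),  |v_rel|² = 5;  v_rel·d = (1)·(-8) + (2)·(15) = 22
5·t² − 44·t + 93 = 0  ⇒  m = 22² − 5·93 = 19
m = 19 > 0,  v_rel·d = 22 > 0  ⇒  inside

inside=yes margin=19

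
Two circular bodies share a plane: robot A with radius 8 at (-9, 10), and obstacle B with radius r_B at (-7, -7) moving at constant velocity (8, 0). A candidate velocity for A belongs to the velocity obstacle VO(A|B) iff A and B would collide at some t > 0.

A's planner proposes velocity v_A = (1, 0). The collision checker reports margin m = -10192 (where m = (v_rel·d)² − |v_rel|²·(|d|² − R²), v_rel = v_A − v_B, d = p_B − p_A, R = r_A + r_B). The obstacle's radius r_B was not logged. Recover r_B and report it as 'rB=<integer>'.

m = -10192
d = (2, -17);  v_rel = (-7, 0),  |v_rel|² = 49
v_rel×d = (-7)·(-17) − (0)·(2) = 119
since m = R²·49 − 119²:  R² = (14161 + -10192) / 49 = 81
R = √81 = 9  ⇒  r_B = 9 − 8 = 1

rB=1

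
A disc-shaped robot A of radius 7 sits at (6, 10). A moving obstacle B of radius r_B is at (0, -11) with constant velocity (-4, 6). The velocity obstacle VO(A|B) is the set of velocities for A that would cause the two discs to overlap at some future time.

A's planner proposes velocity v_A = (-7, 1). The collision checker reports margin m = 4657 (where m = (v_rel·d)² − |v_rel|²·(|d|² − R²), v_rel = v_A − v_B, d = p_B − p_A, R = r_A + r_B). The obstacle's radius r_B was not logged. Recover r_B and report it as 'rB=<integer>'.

m = 4657
d = (-6, -21);  v_rel = (-3, -5),  |v_rel|² = 34
v_rel×d = (-3)·(-21) − (-5)·(-6) = 33
since m = R²·34 − 33²:  R² = (1089 + 4657) / 34 = 169
R = √169 = 13  ⇒  r_B = 13 − 7 = 6

rB=6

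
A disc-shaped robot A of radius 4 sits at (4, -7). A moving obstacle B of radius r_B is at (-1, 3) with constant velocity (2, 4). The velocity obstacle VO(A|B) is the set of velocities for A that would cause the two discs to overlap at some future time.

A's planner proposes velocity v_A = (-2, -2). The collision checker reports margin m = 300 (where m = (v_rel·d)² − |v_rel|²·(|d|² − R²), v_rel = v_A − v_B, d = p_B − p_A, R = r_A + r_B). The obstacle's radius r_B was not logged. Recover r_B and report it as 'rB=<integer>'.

m = 300
d = (-5, 10);  v_rel = (-4, -6),  |v_rel|² = 52
v_rel×d = (-4)·(10) − (-6)·(-5) = -70
since m = R²·52 − (-70)²:  R² = (4900 + 300) / 52 = 100
R = √100 = 10  ⇒  r_B = 10 − 4 = 6

rB=6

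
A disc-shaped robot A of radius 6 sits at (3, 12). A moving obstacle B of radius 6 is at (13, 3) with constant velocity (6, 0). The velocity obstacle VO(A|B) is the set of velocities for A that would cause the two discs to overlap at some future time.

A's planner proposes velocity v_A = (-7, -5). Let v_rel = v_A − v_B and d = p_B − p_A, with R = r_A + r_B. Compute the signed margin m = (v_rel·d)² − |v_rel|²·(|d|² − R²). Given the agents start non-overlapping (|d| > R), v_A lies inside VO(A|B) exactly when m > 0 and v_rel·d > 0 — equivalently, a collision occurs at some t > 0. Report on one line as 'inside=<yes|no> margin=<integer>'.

d = (10, -9),  |d|² = 181;  R = 6+6 = 12,  c = 181−12² = 37
v_rel = (-13, -5),  |v_rel|² = 194;  v_rel·d = (-13)·(10) + (-5)·(-9) = -85
194·t² + 170·t + 37 = 0  ⇒  m = (-85)² − 194·37 = 47
m = 47 > 0,  v_rel·d = -85 < 0  ⇒  outside

inside=no margin=47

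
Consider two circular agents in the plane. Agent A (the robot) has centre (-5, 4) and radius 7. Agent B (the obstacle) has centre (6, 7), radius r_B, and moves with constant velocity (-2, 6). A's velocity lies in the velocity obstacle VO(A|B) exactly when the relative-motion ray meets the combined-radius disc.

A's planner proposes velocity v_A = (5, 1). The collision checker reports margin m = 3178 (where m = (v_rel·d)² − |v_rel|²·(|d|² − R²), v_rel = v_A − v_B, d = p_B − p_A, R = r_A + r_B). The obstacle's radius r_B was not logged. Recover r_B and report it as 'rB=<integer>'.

m = 3178
d = (11, 3);  v_rel = (7, -5),  |v_rel|² = 74
v_rel×d = (7)·(3) − (-5)·(11) = 76
since m = R²·74 − 76²:  R² = (5776 + 3178) / 74 = 121
R = √121 = 11  ⇒  r_B = 11 − 7 = 4

rB=4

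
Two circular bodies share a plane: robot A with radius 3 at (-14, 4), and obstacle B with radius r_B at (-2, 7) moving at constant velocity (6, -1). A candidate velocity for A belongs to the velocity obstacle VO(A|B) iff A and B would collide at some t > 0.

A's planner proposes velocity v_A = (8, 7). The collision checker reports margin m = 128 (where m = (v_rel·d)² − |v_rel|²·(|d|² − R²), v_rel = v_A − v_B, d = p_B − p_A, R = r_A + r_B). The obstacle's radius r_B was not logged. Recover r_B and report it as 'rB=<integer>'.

m = 128
d = (12, 3);  v_rel = (2, 8),  |v_rel|² = 68
v_rel×d = (2)·(3) − (8)·(12) = -90
since m = R²·68 − (-90)²:  R² = (8100 + 128) / 68 = 121
R = √121 = 11  ⇒  r_B = 11 − 3 = 8

rB=8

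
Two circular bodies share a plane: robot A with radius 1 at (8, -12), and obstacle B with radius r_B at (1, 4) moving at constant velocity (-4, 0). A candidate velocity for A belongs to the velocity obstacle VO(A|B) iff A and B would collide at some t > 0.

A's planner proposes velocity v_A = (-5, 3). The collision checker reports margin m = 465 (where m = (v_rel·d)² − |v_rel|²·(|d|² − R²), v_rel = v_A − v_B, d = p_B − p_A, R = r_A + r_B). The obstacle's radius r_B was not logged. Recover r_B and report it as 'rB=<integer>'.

m = 465
d = (-7, 16);  v_rel = (-1, 3),  |v_rel|² = 10
v_rel×d = (-1)·(16) − (3)·(-7) = 5
since m = R²·10 − 5²:  R² = (25 + 465) / 10 = 49
R = √49 = 7  ⇒  r_B = 7 − 1 = 6

rB=6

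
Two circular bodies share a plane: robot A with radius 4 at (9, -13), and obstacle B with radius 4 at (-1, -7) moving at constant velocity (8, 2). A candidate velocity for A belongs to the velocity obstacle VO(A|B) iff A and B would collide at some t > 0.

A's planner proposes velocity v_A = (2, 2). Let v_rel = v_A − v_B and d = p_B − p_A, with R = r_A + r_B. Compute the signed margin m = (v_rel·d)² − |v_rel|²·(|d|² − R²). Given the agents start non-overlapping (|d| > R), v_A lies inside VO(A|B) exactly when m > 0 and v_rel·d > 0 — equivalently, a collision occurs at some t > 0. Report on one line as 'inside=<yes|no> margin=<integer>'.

d = (-10, 6),  |d|² = 136;  R = 4+4 = 8,  c = 136−8² = 72
v_rel = (-6, 0),  |v_rel|² = 36;  v_rel·d = (-6)·(-10) + (0)·(6) = 60
36·t² − 120·t + 72 = 0  ⇒  m = 60² − 36·72 = 1008
m = 1008 > 0,  v_rel·d = 60 > 0  ⇒  inside

inside=yes margin=1008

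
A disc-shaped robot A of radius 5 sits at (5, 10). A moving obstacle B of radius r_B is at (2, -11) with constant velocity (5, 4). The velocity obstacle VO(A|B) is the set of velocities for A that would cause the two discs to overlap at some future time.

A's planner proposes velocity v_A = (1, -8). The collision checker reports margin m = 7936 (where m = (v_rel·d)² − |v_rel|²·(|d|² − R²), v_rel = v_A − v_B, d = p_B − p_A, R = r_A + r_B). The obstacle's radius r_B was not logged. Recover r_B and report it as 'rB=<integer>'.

m = 7936
d = (-3, -21);  v_rel = (-4, -12),  |v_rel|² = 160
v_rel×d = (-4)·(-21) − (-12)·(-3) = 48
since m = R²·160 − 48²:  R² = (2304 + 7936) / 160 = 64
R = √64 = 8  ⇒  r_B = 8 − 5 = 3

rB=3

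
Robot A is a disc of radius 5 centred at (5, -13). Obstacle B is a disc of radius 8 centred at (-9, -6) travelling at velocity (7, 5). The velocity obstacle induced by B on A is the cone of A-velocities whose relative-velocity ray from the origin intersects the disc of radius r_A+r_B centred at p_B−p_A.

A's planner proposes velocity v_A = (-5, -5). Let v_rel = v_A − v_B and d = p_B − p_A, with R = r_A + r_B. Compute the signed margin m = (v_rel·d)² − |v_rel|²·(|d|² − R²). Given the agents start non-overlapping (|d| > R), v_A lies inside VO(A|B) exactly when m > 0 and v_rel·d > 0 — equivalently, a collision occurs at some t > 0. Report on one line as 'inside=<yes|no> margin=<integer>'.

d = (-14, 7),  |d|² = 245;  R = 5+8 = 13,  c = 245−13² = 76
v_rel = (-12, -10),  |v_rel|² = 244;  v_rel·d = (-12)·(-14) + (-10)·(7) = 98
244·t² − 196·t + 76 = 0  ⇒  m = 98² − 244·76 = -8940
m = -8940 < 0,  v_rel·d = 98 > 0  ⇒  outside

inside=no margin=-8940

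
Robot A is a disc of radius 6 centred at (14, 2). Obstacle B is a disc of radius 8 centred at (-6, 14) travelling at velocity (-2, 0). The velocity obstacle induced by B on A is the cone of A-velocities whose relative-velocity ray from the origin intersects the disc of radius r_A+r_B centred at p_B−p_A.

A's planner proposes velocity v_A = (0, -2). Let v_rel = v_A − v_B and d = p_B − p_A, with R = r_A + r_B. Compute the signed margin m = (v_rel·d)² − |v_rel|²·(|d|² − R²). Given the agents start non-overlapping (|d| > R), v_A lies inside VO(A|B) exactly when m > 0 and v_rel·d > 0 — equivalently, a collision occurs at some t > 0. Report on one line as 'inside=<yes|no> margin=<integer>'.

d = (-20, 12),  |d|² = 544;  R = 6+8 = 14,  c = 544−14² = 348
v_rel = (2, -2),  |v_rel|² = 8;  v_rel·d = (2)·(-20) + (-2)·(12) = -64
8·t² + 128·t + 348 = 0  ⇒  m = (-64)² − 8·348 = 1312
m = 1312 > 0,  v_rel·d = -64 < 0  ⇒  outside

inside=no margin=1312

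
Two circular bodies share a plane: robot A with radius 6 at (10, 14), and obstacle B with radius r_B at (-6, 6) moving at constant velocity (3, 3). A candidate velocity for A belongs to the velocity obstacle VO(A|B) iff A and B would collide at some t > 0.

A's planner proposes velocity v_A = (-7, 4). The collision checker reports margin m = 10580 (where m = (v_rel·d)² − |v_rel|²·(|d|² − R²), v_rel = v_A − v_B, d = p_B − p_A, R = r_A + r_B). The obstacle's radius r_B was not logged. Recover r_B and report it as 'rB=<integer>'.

m = 10580
d = (-16, -8);  v_rel = (-10, 1),  |v_rel|² = 101
v_rel×d = (-10)·(-8) − (1)·(-16) = 96
since m = R²·101 − 96²:  R² = (9216 + 10580) / 101 = 196
R = √196 = 14  ⇒  r_B = 14 − 6 = 8

rB=8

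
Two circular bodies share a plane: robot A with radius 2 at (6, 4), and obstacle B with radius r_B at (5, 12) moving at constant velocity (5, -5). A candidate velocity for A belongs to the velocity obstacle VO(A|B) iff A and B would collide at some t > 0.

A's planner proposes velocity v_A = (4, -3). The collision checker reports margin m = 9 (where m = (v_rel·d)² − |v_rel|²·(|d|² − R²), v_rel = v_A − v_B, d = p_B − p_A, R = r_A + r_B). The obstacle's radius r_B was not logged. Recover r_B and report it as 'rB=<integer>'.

m = 9
d = (-1, 8);  v_rel = (-1, 2),  |v_rel|² = 5
v_rel×d = (-1)·(8) − (2)·(-1) = -6
since m = R²·5 − (-6)²:  R² = (36 + 9) / 5 = 9
R = √9 = 3  ⇒  r_B = 3 − 2 = 1

rB=1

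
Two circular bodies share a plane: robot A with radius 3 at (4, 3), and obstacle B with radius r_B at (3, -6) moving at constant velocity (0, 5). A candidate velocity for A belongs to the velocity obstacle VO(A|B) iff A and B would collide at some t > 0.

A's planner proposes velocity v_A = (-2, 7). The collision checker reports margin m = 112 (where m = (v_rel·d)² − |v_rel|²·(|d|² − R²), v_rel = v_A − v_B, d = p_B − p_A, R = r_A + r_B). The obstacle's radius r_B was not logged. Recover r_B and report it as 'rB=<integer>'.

m = 112
d = (-1, -9);  v_rel = (-2, 2),  |v_rel|² = 8
v_rel×d = (-2)·(-9) − (2)·(-1) = 20
since m = R²·8 − 20²:  R² = (400 + 112) / 8 = 64
R = √64 = 8  ⇒  r_B = 8 − 3 = 5

rB=5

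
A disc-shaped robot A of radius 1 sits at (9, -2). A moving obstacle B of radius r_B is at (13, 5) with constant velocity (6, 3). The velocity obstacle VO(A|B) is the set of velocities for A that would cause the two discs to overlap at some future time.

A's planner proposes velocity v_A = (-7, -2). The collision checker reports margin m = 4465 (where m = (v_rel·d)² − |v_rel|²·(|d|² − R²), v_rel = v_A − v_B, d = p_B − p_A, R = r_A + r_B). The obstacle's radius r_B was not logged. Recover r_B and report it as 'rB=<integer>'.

m = 4465
d = (4, 7);  v_rel = (-13, -5),  |v_rel|² = 194
v_rel×d = (-13)·(7) − (-5)·(4) = -71
since m = R²·194 − (-71)²:  R² = (5041 + 4465) / 194 = 49
R = √49 = 7  ⇒  r_B = 7 − 1 = 6

rB=6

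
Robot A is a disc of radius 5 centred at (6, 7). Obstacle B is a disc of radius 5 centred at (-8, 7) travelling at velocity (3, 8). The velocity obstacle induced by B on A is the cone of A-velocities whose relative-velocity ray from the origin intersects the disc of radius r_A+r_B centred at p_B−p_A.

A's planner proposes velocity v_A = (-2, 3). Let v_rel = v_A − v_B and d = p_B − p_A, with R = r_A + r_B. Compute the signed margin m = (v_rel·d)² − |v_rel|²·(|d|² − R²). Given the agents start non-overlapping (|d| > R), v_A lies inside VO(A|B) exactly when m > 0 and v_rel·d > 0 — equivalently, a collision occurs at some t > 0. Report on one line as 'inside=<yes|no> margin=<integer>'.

d = (-14, 0),  |d|² = 196;  R = 5+5 = 10,  c = 196−10² = 96
v_rel = (-5, -5),  |v_rel|² = 50;  v_rel·d = (-5)·(-14) + (-5)·(0) = 70
50·t² − 140·t + 96 = 0  ⇒  m = 70² − 50·96 = 100
m = 100 > 0,  v_rel·d = 70 > 0  ⇒  inside

inside=yes margin=100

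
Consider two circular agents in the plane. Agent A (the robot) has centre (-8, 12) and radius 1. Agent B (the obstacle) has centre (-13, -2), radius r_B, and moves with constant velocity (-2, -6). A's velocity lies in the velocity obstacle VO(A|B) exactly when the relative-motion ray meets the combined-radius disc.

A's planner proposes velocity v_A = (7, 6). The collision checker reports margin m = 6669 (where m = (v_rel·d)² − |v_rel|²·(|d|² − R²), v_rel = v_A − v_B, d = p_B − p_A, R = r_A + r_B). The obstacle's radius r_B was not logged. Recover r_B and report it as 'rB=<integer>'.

m = 6669
d = (-5, -14);  v_rel = (9, 12),  |v_rel|² = 225
v_rel×d = (9)·(-14) − (12)·(-5) = -66
since m = R²·225 − (-66)²:  R² = (4356 + 6669) / 225 = 49
R = √49 = 7  ⇒  r_B = 7 − 1 = 6

rB=6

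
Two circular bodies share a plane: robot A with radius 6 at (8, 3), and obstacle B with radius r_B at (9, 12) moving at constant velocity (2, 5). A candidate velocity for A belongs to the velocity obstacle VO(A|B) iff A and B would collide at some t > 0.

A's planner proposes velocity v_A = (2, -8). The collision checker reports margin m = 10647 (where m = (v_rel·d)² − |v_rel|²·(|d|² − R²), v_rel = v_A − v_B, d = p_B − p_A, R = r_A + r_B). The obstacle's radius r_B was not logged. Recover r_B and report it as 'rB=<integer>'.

m = 10647
d = (1, 9);  v_rel = (0, -13),  |v_rel|² = 169
v_rel×d = (0)·(9) − (-13)·(1) = 13
since m = R²·169 − 13²:  R² = (169 + 10647) / 169 = 64
R = √64 = 8  ⇒  r_B = 8 − 6 = 2

rB=2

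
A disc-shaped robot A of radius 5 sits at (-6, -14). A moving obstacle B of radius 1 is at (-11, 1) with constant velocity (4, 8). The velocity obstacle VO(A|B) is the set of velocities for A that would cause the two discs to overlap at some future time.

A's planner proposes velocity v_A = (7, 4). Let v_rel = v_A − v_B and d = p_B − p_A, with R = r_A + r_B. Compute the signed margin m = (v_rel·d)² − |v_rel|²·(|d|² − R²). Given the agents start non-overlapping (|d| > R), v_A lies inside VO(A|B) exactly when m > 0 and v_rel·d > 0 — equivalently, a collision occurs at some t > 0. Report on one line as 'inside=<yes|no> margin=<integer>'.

d = (-5, 15),  |d|² = 250;  R = 5+1 = 6,  c = 250−6² = 214
v_rel = (3, -4),  |v_rel|² = 25;  v_rel·d = (3)·(-5) + (-4)·(15) = -75
25·t² + 150·t + 214 = 0  ⇒  m = (-75)² − 25·214 = 275
m = 275 > 0,  v_rel·d = -75 < 0  ⇒  outside

inside=no margin=275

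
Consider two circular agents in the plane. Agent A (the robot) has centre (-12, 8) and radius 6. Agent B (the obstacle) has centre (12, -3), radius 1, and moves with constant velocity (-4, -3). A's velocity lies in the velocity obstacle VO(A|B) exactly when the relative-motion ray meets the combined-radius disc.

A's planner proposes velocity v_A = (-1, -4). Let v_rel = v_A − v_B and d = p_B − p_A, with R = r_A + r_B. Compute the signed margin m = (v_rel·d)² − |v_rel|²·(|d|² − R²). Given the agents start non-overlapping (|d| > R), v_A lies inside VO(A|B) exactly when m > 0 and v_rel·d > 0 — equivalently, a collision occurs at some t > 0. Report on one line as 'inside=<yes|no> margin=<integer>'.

d = (24, -11),  |d|² = 697;  R = 6+1 = 7,  c = 697−7² = 648
v_rel = (3, -1),  |v_rel|² = 10;  v_rel·d = (3)·(24) + (-1)·(-11) = 83
10·t² − 166·t + 648 = 0  ⇒  m = 83² − 10·648 = 409
m = 409 > 0,  v_rel·d = 83 > 0  ⇒  inside

inside=yes margin=409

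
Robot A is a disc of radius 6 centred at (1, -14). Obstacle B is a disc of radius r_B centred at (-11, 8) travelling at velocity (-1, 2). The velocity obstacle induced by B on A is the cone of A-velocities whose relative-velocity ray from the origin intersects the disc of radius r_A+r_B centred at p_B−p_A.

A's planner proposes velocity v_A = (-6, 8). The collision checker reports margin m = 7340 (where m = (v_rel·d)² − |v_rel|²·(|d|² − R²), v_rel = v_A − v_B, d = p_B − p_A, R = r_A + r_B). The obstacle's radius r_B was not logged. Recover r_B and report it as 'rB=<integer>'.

m = 7340
d = (-12, 22);  v_rel = (-5, 6),  |v_rel|² = 61
v_rel×d = (-5)·(22) − (6)·(-12) = -38
since m = R²·61 − (-38)²:  R² = (1444 + 7340) / 61 = 144
R = √144 = 12  ⇒  r_B = 12 − 6 = 6

rB=6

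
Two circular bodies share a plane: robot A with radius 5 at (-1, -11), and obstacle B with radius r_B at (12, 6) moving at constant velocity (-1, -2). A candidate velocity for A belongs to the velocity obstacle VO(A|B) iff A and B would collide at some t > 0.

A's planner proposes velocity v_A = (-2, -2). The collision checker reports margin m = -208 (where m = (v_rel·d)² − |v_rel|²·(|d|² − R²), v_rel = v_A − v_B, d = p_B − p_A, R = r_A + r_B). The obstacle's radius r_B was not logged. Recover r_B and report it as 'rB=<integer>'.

m = -208
d = (13, 17);  v_rel = (-1, 0),  |v_rel|² = 1
v_rel×d = (-1)·(17) − (0)·(13) = -17
since m = R²·1 − (-17)²:  R² = (289 + -208) / 1 = 81
R = √81 = 9  ⇒  r_B = 9 − 5 = 4

rB=4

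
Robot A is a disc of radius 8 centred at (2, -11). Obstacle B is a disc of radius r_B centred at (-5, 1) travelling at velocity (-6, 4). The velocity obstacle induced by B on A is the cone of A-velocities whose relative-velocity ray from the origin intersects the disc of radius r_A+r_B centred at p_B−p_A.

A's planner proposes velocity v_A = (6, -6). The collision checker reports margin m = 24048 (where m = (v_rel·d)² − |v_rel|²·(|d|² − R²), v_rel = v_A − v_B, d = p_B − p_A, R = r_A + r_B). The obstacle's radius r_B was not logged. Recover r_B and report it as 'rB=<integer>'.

m = 24048
d = (-7, 12);  v_rel = (12, -10),  |v_rel|² = 244
v_rel×d = (12)·(12) − (-10)·(-7) = 74
since m = R²·244 − 74²:  R² = (5476 + 24048) / 244 = 121
R = √121 = 11  ⇒  r_B = 11 − 8 = 3

rB=3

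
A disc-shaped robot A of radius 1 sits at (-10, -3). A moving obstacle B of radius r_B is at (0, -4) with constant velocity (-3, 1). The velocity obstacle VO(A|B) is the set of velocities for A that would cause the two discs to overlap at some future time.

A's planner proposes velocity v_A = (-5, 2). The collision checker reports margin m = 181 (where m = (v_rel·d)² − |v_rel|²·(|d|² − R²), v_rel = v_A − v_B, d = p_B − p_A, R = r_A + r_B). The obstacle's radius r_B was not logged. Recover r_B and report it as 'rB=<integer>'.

m = 181
d = (10, -1);  v_rel = (-2, 1),  |v_rel|² = 5
v_rel×d = (-2)·(-1) − (1)·(10) = -8
since m = R²·5 − (-8)²:  R² = (64 + 181) / 5 = 49
R = √49 = 7  ⇒  r_B = 7 − 1 = 6

rB=6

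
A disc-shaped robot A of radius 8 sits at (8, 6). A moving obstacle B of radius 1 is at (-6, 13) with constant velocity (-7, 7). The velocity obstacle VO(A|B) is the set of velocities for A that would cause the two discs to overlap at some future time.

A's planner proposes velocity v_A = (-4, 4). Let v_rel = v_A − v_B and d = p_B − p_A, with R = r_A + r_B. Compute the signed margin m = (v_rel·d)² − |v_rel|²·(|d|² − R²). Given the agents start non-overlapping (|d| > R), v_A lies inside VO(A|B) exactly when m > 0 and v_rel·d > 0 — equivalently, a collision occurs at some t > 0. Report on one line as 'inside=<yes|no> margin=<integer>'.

d = (-14, 7),  |d|² = 245;  R = 8+1 = 9,  c = 245−9² = 164
v_rel = (3, -3),  |v_rel|² = 18;  v_rel·d = (3)·(-14) + (-3)·(7) = -63
18·t² + 126·t + 164 = 0  ⇒  m = (-63)² − 18·164 = 1017
m = 1017 > 0,  v_rel·d = -63 < 0  ⇒  outside

inside=no margin=1017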